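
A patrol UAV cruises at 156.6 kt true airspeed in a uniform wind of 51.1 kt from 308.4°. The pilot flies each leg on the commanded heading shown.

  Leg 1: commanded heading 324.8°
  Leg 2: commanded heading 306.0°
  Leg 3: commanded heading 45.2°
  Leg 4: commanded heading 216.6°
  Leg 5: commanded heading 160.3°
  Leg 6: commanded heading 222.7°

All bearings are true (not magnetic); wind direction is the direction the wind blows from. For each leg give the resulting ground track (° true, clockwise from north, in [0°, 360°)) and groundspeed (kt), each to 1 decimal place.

Leg 1: heading 324.8°; drift +7.6° → track 332.4°, groundspeed 108.5 kt
Leg 2: heading 306.0°; drift -1.2° → track 304.8°, groundspeed 105.6 kt
Leg 3: heading 45.2°; drift +17.3° → track 62.5°, groundspeed 170.4 kt
Leg 4: heading 216.6°; drift -17.9° → track 198.7°, groundspeed 166.2 kt
Leg 5: heading 160.3°; drift -7.7° → track 152.6°, groundspeed 201.8 kt
Leg 6: heading 222.7°; drift -18.4° → track 204.3°, groundspeed 161.0 kt

Leg 1: track=332.4°, groundspeed=108.5 kt
Leg 2: track=304.8°, groundspeed=105.6 kt
Leg 3: track=62.5°, groundspeed=170.4 kt
Leg 4: track=198.7°, groundspeed=166.2 kt
Leg 5: track=152.6°, groundspeed=201.8 kt
Leg 6: track=204.3°, groundspeed=161.0 kt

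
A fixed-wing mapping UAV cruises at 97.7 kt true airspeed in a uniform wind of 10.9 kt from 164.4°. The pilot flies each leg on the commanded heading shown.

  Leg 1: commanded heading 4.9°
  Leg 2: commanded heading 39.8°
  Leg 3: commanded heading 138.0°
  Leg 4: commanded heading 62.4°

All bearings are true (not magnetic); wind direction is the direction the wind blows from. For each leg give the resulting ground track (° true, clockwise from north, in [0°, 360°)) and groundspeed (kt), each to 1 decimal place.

Leg 1: track=2.9°, groundspeed=108.0 kt
Leg 2: track=34.9°, groundspeed=104.3 kt
Leg 3: track=134.8°, groundspeed=88.1 kt
Leg 4: track=56.3°, groundspeed=100.5 kt

Leg 1: heading 4.9°; drift -2.0° → track 2.9°, groundspeed 108.0 kt
Leg 2: heading 39.8°; drift -4.9° → track 34.9°, groundspeed 104.3 kt
Leg 3: heading 138.0°; drift -3.2° → track 134.8°, groundspeed 88.1 kt
Leg 4: heading 62.4°; drift -6.1° → track 56.3°, groundspeed 100.5 kt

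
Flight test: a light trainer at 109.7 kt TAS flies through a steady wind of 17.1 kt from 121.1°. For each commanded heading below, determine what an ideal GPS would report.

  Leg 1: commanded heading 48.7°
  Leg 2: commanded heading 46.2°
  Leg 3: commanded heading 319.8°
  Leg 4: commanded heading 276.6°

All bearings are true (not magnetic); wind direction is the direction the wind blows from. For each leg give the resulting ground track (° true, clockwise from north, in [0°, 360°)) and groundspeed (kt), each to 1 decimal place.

Leg 1: heading 48.7°; drift -8.9° → track 39.8°, groundspeed 105.8 kt
Leg 2: heading 46.2°; drift -8.9° → track 37.3°, groundspeed 106.5 kt
Leg 3: heading 319.8°; drift -2.5° → track 317.3°, groundspeed 126.0 kt
Leg 4: heading 276.6°; drift +3.2° → track 279.8°, groundspeed 125.5 kt

Leg 1: track=39.8°, groundspeed=105.8 kt
Leg 2: track=37.3°, groundspeed=106.5 kt
Leg 3: track=317.3°, groundspeed=126.0 kt
Leg 4: track=279.8°, groundspeed=125.5 kt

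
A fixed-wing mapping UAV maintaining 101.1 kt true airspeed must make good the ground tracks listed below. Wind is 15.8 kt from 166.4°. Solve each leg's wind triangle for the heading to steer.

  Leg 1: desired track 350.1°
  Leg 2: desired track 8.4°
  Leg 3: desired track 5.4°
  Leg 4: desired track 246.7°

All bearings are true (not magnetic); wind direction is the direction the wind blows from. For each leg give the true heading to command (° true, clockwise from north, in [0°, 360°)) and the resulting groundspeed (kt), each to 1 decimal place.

Leg 1: desired track 350.1°; wind correction +0.6° → command heading 350.7°, groundspeed 116.9 kt
Leg 2: desired track 8.4°; wind correction +3.4° → command heading 11.8°, groundspeed 115.6 kt
Leg 3: desired track 5.4°; wind correction +2.9° → command heading 8.3°, groundspeed 115.9 kt
Leg 4: desired track 246.7°; wind correction -8.9° → command heading 237.8°, groundspeed 97.2 kt

Leg 1: heading=350.7°, groundspeed=116.9 kt
Leg 2: heading=11.8°, groundspeed=115.6 kt
Leg 3: heading=8.3°, groundspeed=115.9 kt
Leg 4: heading=237.8°, groundspeed=97.2 kt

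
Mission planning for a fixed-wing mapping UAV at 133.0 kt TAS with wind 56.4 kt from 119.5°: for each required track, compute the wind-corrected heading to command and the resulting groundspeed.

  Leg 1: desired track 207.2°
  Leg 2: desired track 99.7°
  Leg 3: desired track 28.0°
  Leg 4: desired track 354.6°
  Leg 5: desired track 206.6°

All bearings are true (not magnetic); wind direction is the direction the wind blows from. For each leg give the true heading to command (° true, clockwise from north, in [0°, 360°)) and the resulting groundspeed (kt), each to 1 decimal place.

Leg 1: heading=182.1°, groundspeed=118.2 kt
Leg 2: heading=108.0°, groundspeed=78.6 kt
Leg 3: heading=53.1°, groundspeed=121.9 kt
Leg 4: heading=15.0°, groundspeed=157.0 kt
Leg 5: heading=181.5°, groundspeed=117.6 kt

Leg 1: desired track 207.2°; wind correction -25.1° → command heading 182.1°, groundspeed 118.2 kt
Leg 2: desired track 99.7°; wind correction +8.3° → command heading 108.0°, groundspeed 78.6 kt
Leg 3: desired track 28.0°; wind correction +25.1° → command heading 53.1°, groundspeed 121.9 kt
Leg 4: desired track 354.6°; wind correction +20.4° → command heading 15.0°, groundspeed 157.0 kt
Leg 5: desired track 206.6°; wind correction -25.1° → command heading 181.5°, groundspeed 117.6 kt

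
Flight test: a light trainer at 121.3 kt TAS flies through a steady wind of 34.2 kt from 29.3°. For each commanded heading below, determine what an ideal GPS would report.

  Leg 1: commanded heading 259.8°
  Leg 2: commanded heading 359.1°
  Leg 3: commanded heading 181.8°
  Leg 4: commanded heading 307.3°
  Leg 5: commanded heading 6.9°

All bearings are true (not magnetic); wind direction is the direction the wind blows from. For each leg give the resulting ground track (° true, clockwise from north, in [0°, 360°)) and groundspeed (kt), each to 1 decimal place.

Leg 1: heading 259.8°; drift -10.5° → track 249.3°, groundspeed 145.5 kt
Leg 2: heading 359.1°; drift -10.6° → track 348.5°, groundspeed 93.3 kt
Leg 3: heading 181.8°; drift +5.9° → track 187.7°, groundspeed 152.5 kt
Leg 4: heading 307.3°; drift -16.2° → track 291.1°, groundspeed 121.4 kt
Leg 5: heading 6.9°; drift -8.3° → track 358.6°, groundspeed 90.6 kt

Leg 1: track=249.3°, groundspeed=145.5 kt
Leg 2: track=348.5°, groundspeed=93.3 kt
Leg 3: track=187.7°, groundspeed=152.5 kt
Leg 4: track=291.1°, groundspeed=121.4 kt
Leg 5: track=358.6°, groundspeed=90.6 kt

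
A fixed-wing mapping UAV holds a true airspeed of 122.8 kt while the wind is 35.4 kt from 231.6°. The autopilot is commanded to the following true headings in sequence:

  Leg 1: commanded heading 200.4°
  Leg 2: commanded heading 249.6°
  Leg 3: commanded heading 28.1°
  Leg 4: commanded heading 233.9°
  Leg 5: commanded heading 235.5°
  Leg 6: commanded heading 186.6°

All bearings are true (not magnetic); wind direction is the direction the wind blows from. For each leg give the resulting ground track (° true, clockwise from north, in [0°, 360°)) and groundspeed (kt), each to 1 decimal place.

Leg 1: track=189.2°, groundspeed=94.3 kt
Leg 2: track=256.6°, groundspeed=89.8 kt
Leg 3: track=33.3°, groundspeed=155.9 kt
Leg 4: track=234.8°, groundspeed=87.4 kt
Leg 5: track=237.1°, groundspeed=87.5 kt
Leg 6: track=172.2°, groundspeed=100.9 kt

Leg 1: heading 200.4°; drift -11.2° → track 189.2°, groundspeed 94.3 kt
Leg 2: heading 249.6°; drift +7.0° → track 256.6°, groundspeed 89.8 kt
Leg 3: heading 28.1°; drift +5.2° → track 33.3°, groundspeed 155.9 kt
Leg 4: heading 233.9°; drift +0.9° → track 234.8°, groundspeed 87.4 kt
Leg 5: heading 235.5°; drift +1.6° → track 237.1°, groundspeed 87.5 kt
Leg 6: heading 186.6°; drift -14.4° → track 172.2°, groundspeed 100.9 kt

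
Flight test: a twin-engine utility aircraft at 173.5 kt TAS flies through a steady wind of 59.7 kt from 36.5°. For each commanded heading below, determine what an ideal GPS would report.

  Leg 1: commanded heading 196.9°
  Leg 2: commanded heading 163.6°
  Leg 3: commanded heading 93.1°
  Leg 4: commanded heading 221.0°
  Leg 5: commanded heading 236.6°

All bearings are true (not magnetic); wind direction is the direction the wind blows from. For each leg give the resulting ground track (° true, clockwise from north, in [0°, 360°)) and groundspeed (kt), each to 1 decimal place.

Leg 1: track=201.9°, groundspeed=230.6 kt
Leg 2: track=176.4°, groundspeed=214.9 kt
Leg 3: track=112.6°, groundspeed=149.2 kt
Leg 4: track=219.8°, groundspeed=233.1 kt
Leg 5: track=231.5°, groundspeed=230.5 kt

Leg 1: heading 196.9°; drift +5.0° → track 201.9°, groundspeed 230.6 kt
Leg 2: heading 163.6°; drift +12.8° → track 176.4°, groundspeed 214.9 kt
Leg 3: heading 93.1°; drift +19.5° → track 112.6°, groundspeed 149.2 kt
Leg 4: heading 221.0°; drift -1.2° → track 219.8°, groundspeed 233.1 kt
Leg 5: heading 236.6°; drift -5.1° → track 231.5°, groundspeed 230.5 kt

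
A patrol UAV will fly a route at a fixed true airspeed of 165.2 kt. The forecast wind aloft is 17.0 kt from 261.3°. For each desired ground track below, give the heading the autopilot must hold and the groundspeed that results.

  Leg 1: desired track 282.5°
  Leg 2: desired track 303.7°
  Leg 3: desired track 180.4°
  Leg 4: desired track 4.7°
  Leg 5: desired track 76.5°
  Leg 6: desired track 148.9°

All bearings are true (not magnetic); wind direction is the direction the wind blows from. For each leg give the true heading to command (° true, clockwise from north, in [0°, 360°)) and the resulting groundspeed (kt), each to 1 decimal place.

Leg 1: heading=280.4°, groundspeed=149.2 kt
Leg 2: heading=299.7°, groundspeed=152.2 kt
Leg 3: heading=186.2°, groundspeed=161.7 kt
Leg 4: heading=359.0°, groundspeed=168.3 kt
Leg 5: heading=76.0°, groundspeed=182.1 kt
Leg 6: heading=154.4°, groundspeed=170.9 kt

Leg 1: desired track 282.5°; wind correction -2.1° → command heading 280.4°, groundspeed 149.2 kt
Leg 2: desired track 303.7°; wind correction -4.0° → command heading 299.7°, groundspeed 152.2 kt
Leg 3: desired track 180.4°; wind correction +5.8° → command heading 186.2°, groundspeed 161.7 kt
Leg 4: desired track 4.7°; wind correction -5.7° → command heading 359.0°, groundspeed 168.3 kt
Leg 5: desired track 76.5°; wind correction -0.5° → command heading 76.0°, groundspeed 182.1 kt
Leg 6: desired track 148.9°; wind correction +5.5° → command heading 154.4°, groundspeed 170.9 kt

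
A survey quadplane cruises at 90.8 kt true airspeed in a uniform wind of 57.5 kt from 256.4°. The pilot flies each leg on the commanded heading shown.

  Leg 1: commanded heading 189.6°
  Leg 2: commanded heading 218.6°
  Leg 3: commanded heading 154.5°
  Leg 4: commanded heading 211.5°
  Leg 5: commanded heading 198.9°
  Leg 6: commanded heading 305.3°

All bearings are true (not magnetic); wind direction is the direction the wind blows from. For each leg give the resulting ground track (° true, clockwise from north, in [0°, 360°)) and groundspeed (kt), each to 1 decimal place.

Leg 1: heading 189.6°; drift -37.8° → track 151.8°, groundspeed 86.2 kt
Leg 2: heading 218.6°; drift -37.8° → track 180.8°, groundspeed 57.4 kt
Leg 3: heading 154.5°; drift -28.7° → track 125.8°, groundspeed 117.1 kt
Leg 4: heading 211.5°; drift -39.0° → track 172.5°, groundspeed 64.5 kt
Leg 5: heading 198.9°; drift -39.0° → track 159.9°, groundspeed 77.1 kt
Leg 6: heading 305.3°; drift +39.3° → track 344.6°, groundspeed 68.5 kt

Leg 1: track=151.8°, groundspeed=86.2 kt
Leg 2: track=180.8°, groundspeed=57.4 kt
Leg 3: track=125.8°, groundspeed=117.1 kt
Leg 4: track=172.5°, groundspeed=64.5 kt
Leg 5: track=159.9°, groundspeed=77.1 kt
Leg 6: track=344.6°, groundspeed=68.5 kt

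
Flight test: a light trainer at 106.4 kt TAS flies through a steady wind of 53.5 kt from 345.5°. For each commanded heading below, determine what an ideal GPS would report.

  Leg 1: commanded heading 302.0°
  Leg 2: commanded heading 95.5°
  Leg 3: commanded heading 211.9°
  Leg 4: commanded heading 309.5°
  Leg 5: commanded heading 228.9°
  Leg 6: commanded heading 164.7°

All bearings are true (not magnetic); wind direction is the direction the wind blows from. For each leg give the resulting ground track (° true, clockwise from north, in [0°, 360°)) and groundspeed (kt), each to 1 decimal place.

Leg 1: track=273.4°, groundspeed=77.0 kt
Leg 2: track=117.5°, groundspeed=134.5 kt
Leg 3: track=196.8°, groundspeed=148.4 kt
Leg 4: track=283.0°, groundspeed=70.5 kt
Leg 5: track=208.7°, groundspeed=138.9 kt
Leg 6: track=165.0°, groundspeed=159.9 kt

Leg 1: heading 302.0°; drift -28.6° → track 273.4°, groundspeed 77.0 kt
Leg 2: heading 95.5°; drift +22.0° → track 117.5°, groundspeed 134.5 kt
Leg 3: heading 211.9°; drift -15.1° → track 196.8°, groundspeed 148.4 kt
Leg 4: heading 309.5°; drift -26.5° → track 283.0°, groundspeed 70.5 kt
Leg 5: heading 228.9°; drift -20.2° → track 208.7°, groundspeed 138.9 kt
Leg 6: heading 164.7°; drift +0.3° → track 165.0°, groundspeed 159.9 kt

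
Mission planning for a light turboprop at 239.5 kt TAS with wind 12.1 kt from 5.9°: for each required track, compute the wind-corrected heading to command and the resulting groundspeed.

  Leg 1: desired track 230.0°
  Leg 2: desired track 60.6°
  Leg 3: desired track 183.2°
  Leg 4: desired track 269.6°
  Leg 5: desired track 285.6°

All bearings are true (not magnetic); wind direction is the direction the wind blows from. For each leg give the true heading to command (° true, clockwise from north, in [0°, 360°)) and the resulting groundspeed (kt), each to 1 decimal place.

Leg 1: desired track 230.0°; wind correction +2.0° → command heading 232.0°, groundspeed 248.0 kt
Leg 2: desired track 60.6°; wind correction -2.4° → command heading 58.2°, groundspeed 232.3 kt
Leg 3: desired track 183.2°; wind correction -0.1° → command heading 183.1°, groundspeed 251.6 kt
Leg 4: desired track 269.6°; wind correction +2.9° → command heading 272.5°, groundspeed 240.5 kt
Leg 5: desired track 285.6°; wind correction +2.9° → command heading 288.5°, groundspeed 237.2 kt

Leg 1: heading=232.0°, groundspeed=248.0 kt
Leg 2: heading=58.2°, groundspeed=232.3 kt
Leg 3: heading=183.1°, groundspeed=251.6 kt
Leg 4: heading=272.5°, groundspeed=240.5 kt
Leg 5: heading=288.5°, groundspeed=237.2 kt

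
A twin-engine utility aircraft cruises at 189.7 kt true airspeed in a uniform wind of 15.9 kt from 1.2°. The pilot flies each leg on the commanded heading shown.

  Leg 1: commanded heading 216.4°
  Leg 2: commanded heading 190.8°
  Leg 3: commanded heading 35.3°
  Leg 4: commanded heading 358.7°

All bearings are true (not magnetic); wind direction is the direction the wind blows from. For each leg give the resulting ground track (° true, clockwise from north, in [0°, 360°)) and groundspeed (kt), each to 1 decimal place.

Leg 1: track=213.8°, groundspeed=202.9 kt
Leg 2: track=190.1°, groundspeed=205.4 kt
Leg 3: track=38.2°, groundspeed=176.8 kt
Leg 4: track=358.5°, groundspeed=173.8 kt

Leg 1: heading 216.4°; drift -2.6° → track 213.8°, groundspeed 202.9 kt
Leg 2: heading 190.8°; drift -0.7° → track 190.1°, groundspeed 205.4 kt
Leg 3: heading 35.3°; drift +2.9° → track 38.2°, groundspeed 176.8 kt
Leg 4: heading 358.7°; drift -0.2° → track 358.5°, groundspeed 173.8 kt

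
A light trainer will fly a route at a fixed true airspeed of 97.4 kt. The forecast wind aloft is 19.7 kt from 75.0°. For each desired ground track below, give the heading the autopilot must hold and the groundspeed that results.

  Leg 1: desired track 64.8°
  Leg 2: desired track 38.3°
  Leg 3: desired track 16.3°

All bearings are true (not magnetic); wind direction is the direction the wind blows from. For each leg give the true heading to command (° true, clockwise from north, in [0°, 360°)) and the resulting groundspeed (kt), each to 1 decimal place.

Leg 1: heading=66.9°, groundspeed=77.9 kt
Leg 2: heading=45.2°, groundspeed=80.9 kt
Leg 3: heading=26.3°, groundspeed=85.7 kt

Leg 1: desired track 64.8°; wind correction +2.1° → command heading 66.9°, groundspeed 77.9 kt
Leg 2: desired track 38.3°; wind correction +6.9° → command heading 45.2°, groundspeed 80.9 kt
Leg 3: desired track 16.3°; wind correction +10.0° → command heading 26.3°, groundspeed 85.7 kt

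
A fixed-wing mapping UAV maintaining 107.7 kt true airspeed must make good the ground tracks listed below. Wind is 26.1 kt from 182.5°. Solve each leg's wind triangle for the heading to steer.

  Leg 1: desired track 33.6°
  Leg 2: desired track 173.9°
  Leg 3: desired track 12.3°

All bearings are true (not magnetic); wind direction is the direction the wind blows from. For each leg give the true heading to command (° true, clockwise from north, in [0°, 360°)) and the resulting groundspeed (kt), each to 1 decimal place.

Leg 1: desired track 33.6°; wind correction +7.2° → command heading 40.8°, groundspeed 129.2 kt
Leg 2: desired track 173.9°; wind correction +2.1° → command heading 176.0°, groundspeed 81.8 kt
Leg 3: desired track 12.3°; wind correction +2.4° → command heading 14.7°, groundspeed 133.3 kt

Leg 1: heading=40.8°, groundspeed=129.2 kt
Leg 2: heading=176.0°, groundspeed=81.8 kt
Leg 3: heading=14.7°, groundspeed=133.3 kt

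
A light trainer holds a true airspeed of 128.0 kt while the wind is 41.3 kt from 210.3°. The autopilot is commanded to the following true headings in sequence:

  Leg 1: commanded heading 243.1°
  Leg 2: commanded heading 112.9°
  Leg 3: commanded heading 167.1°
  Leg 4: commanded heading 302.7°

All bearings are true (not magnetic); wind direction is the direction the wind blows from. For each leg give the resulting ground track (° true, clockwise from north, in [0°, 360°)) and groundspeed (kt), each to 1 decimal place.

Leg 1: track=256.6°, groundspeed=95.9 kt
Leg 2: track=95.8°, groundspeed=139.5 kt
Leg 3: track=151.0°, groundspeed=101.9 kt
Leg 4: track=320.3°, groundspeed=136.1 kt

Leg 1: heading 243.1°; drift +13.5° → track 256.6°, groundspeed 95.9 kt
Leg 2: heading 112.9°; drift -17.1° → track 95.8°, groundspeed 139.5 kt
Leg 3: heading 167.1°; drift -16.1° → track 151.0°, groundspeed 101.9 kt
Leg 4: heading 302.7°; drift +17.6° → track 320.3°, groundspeed 136.1 kt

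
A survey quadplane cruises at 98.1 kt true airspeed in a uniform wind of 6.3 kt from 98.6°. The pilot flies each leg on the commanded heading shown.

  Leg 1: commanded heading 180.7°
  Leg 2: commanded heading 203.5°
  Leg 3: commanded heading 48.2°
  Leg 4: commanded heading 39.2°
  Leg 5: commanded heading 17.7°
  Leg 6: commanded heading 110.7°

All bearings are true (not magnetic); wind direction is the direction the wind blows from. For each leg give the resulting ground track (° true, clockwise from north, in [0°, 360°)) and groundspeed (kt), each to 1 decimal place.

Leg 1: heading 180.7°; drift +3.7° → track 184.4°, groundspeed 97.4 kt
Leg 2: heading 203.5°; drift +3.5° → track 207.0°, groundspeed 99.9 kt
Leg 3: heading 48.2°; drift -3.0° → track 45.2°, groundspeed 94.2 kt
Leg 4: heading 39.2°; drift -3.3° → track 35.9°, groundspeed 95.0 kt
Leg 5: heading 17.7°; drift -3.7° → track 14.0°, groundspeed 97.3 kt
Leg 6: heading 110.7°; drift +0.8° → track 111.5°, groundspeed 91.9 kt

Leg 1: track=184.4°, groundspeed=97.4 kt
Leg 2: track=207.0°, groundspeed=99.9 kt
Leg 3: track=45.2°, groundspeed=94.2 kt
Leg 4: track=35.9°, groundspeed=95.0 kt
Leg 5: track=14.0°, groundspeed=97.3 kt
Leg 6: track=111.5°, groundspeed=91.9 kt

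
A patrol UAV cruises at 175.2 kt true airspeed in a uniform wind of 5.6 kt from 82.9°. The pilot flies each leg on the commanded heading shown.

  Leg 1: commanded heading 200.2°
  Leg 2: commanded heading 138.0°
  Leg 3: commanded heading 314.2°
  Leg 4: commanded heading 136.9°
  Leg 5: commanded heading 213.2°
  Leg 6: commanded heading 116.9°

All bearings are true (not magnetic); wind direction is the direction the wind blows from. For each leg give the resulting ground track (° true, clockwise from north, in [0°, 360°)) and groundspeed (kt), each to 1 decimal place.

Leg 1: track=201.8°, groundspeed=177.8 kt
Leg 2: track=139.5°, groundspeed=172.1 kt
Leg 3: track=312.8°, groundspeed=178.8 kt
Leg 4: track=138.4°, groundspeed=172.0 kt
Leg 5: track=214.6°, groundspeed=178.9 kt
Leg 6: track=118.0°, groundspeed=170.6 kt

Leg 1: heading 200.2°; drift +1.6° → track 201.8°, groundspeed 177.8 kt
Leg 2: heading 138.0°; drift +1.5° → track 139.5°, groundspeed 172.1 kt
Leg 3: heading 314.2°; drift -1.4° → track 312.8°, groundspeed 178.8 kt
Leg 4: heading 136.9°; drift +1.5° → track 138.4°, groundspeed 172.0 kt
Leg 5: heading 213.2°; drift +1.4° → track 214.6°, groundspeed 178.9 kt
Leg 6: heading 116.9°; drift +1.1° → track 118.0°, groundspeed 170.6 kt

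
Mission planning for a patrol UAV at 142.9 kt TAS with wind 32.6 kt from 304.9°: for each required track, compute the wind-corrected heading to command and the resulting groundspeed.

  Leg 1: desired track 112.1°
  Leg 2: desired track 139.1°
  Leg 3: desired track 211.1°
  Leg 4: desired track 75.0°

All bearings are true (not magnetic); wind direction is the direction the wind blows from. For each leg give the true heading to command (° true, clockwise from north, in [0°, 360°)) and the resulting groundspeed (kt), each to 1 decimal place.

Leg 1: heading=109.2°, groundspeed=174.5 kt
Leg 2: heading=142.3°, groundspeed=174.3 kt
Leg 3: heading=224.3°, groundspeed=141.3 kt
Leg 4: heading=65.0°, groundspeed=161.7 kt

Leg 1: desired track 112.1°; wind correction -2.9° → command heading 109.2°, groundspeed 174.5 kt
Leg 2: desired track 139.1°; wind correction +3.2° → command heading 142.3°, groundspeed 174.3 kt
Leg 3: desired track 211.1°; wind correction +13.2° → command heading 224.3°, groundspeed 141.3 kt
Leg 4: desired track 75.0°; wind correction -10.0° → command heading 65.0°, groundspeed 161.7 kt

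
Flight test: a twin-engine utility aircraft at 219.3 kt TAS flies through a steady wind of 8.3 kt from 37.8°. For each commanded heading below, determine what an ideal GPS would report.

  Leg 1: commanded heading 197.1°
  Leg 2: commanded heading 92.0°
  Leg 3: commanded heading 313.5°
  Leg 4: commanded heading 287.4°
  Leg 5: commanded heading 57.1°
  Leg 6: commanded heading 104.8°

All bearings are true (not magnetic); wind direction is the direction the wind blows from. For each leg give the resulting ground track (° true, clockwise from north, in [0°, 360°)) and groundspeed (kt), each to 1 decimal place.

Leg 1: heading 197.1°; drift +0.7° → track 197.8°, groundspeed 227.1 kt
Leg 2: heading 92.0°; drift +1.8° → track 93.8°, groundspeed 214.6 kt
Leg 3: heading 313.5°; drift -2.2° → track 311.3°, groundspeed 218.6 kt
Leg 4: heading 287.4°; drift -2.0° → track 285.4°, groundspeed 222.3 kt
Leg 5: heading 57.1°; drift +0.7° → track 57.8°, groundspeed 211.5 kt
Leg 6: heading 104.8°; drift +2.0° → track 106.8°, groundspeed 216.2 kt

Leg 1: track=197.8°, groundspeed=227.1 kt
Leg 2: track=93.8°, groundspeed=214.6 kt
Leg 3: track=311.3°, groundspeed=218.6 kt
Leg 4: track=285.4°, groundspeed=222.3 kt
Leg 5: track=57.8°, groundspeed=211.5 kt
Leg 6: track=106.8°, groundspeed=216.2 kt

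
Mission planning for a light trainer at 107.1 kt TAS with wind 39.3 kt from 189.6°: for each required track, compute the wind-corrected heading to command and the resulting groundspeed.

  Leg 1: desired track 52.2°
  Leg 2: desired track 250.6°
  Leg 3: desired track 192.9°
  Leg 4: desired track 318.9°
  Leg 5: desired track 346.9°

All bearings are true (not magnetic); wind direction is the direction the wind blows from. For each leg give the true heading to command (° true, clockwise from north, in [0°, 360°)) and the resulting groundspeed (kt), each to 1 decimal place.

Leg 1: heading=66.6°, groundspeed=132.7 kt
Leg 2: heading=231.9°, groundspeed=82.4 kt
Leg 3: heading=191.7°, groundspeed=67.8 kt
Leg 4: heading=302.4°, groundspeed=127.6 kt
Leg 5: heading=338.8°, groundspeed=142.3 kt

Leg 1: desired track 52.2°; wind correction +14.4° → command heading 66.6°, groundspeed 132.7 kt
Leg 2: desired track 250.6°; wind correction -18.7° → command heading 231.9°, groundspeed 82.4 kt
Leg 3: desired track 192.9°; wind correction -1.2° → command heading 191.7°, groundspeed 67.8 kt
Leg 4: desired track 318.9°; wind correction -16.5° → command heading 302.4°, groundspeed 127.6 kt
Leg 5: desired track 346.9°; wind correction -8.1° → command heading 338.8°, groundspeed 142.3 kt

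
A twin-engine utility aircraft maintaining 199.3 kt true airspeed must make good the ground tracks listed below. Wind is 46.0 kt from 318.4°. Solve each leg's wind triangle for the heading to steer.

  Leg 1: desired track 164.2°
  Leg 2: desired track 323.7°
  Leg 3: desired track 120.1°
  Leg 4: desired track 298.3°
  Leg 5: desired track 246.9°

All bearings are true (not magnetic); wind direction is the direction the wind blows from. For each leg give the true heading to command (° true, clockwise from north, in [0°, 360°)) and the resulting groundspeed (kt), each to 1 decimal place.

Leg 1: heading=170.0°, groundspeed=239.7 kt
Leg 2: heading=322.5°, groundspeed=153.5 kt
Leg 3: heading=115.9°, groundspeed=242.4 kt
Leg 4: heading=302.8°, groundspeed=155.5 kt
Leg 5: heading=259.5°, groundspeed=179.9 kt

Leg 1: desired track 164.2°; wind correction +5.8° → command heading 170.0°, groundspeed 239.7 kt
Leg 2: desired track 323.7°; wind correction -1.2° → command heading 322.5°, groundspeed 153.5 kt
Leg 3: desired track 120.1°; wind correction -4.2° → command heading 115.9°, groundspeed 242.4 kt
Leg 4: desired track 298.3°; wind correction +4.5° → command heading 302.8°, groundspeed 155.5 kt
Leg 5: desired track 246.9°; wind correction +12.6° → command heading 259.5°, groundspeed 179.9 kt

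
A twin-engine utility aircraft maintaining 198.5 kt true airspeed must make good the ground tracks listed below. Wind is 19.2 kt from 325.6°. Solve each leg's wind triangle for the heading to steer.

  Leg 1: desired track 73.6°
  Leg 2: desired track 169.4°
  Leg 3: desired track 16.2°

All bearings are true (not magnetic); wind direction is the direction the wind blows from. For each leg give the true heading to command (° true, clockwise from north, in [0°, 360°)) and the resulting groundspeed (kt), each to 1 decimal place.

Leg 1: desired track 73.6°; wind correction -5.3° → command heading 68.3°, groundspeed 203.6 kt
Leg 2: desired track 169.4°; wind correction +2.2° → command heading 171.6°, groundspeed 215.9 kt
Leg 3: desired track 16.2°; wind correction -4.3° → command heading 11.9°, groundspeed 185.8 kt

Leg 1: heading=68.3°, groundspeed=203.6 kt
Leg 2: heading=171.6°, groundspeed=215.9 kt
Leg 3: heading=11.9°, groundspeed=185.8 kt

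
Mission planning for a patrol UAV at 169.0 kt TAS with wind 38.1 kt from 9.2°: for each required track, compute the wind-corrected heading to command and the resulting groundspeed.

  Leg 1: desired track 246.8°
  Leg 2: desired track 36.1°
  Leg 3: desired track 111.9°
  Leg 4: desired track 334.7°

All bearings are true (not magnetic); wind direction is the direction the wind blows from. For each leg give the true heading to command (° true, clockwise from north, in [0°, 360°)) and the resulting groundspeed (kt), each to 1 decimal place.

Leg 1: heading=257.8°, groundspeed=186.3 kt
Leg 2: heading=30.2°, groundspeed=134.1 kt
Leg 3: heading=99.2°, groundspeed=173.2 kt
Leg 4: heading=342.0°, groundspeed=136.2 kt

Leg 1: desired track 246.8°; wind correction +11.0° → command heading 257.8°, groundspeed 186.3 kt
Leg 2: desired track 36.1°; wind correction -5.9° → command heading 30.2°, groundspeed 134.1 kt
Leg 3: desired track 111.9°; wind correction -12.7° → command heading 99.2°, groundspeed 173.2 kt
Leg 4: desired track 334.7°; wind correction +7.3° → command heading 342.0°, groundspeed 136.2 kt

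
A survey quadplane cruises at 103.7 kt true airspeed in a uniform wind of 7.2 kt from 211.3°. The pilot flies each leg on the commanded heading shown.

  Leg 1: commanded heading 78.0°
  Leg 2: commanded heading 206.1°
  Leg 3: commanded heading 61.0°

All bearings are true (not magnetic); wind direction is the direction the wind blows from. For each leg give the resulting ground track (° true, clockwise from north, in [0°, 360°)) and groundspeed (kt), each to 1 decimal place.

Leg 1: track=75.2°, groundspeed=108.8 kt
Leg 2: track=205.7°, groundspeed=96.5 kt
Leg 3: track=59.1°, groundspeed=110.0 kt

Leg 1: heading 78.0°; drift -2.8° → track 75.2°, groundspeed 108.8 kt
Leg 2: heading 206.1°; drift -0.4° → track 205.7°, groundspeed 96.5 kt
Leg 3: heading 61.0°; drift -1.9° → track 59.1°, groundspeed 110.0 kt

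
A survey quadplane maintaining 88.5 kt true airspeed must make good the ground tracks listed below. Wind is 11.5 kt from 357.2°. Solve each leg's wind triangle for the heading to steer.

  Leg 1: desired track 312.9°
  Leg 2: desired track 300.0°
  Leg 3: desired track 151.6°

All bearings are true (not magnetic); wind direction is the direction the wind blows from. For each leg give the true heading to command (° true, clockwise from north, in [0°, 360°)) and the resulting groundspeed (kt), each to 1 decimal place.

Leg 1: desired track 312.9°; wind correction +5.2° → command heading 318.1°, groundspeed 79.9 kt
Leg 2: desired track 300.0°; wind correction +6.3° → command heading 306.3°, groundspeed 81.7 kt
Leg 3: desired track 151.6°; wind correction -3.2° → command heading 148.4°, groundspeed 98.7 kt

Leg 1: heading=318.1°, groundspeed=79.9 kt
Leg 2: heading=306.3°, groundspeed=81.7 kt
Leg 3: heading=148.4°, groundspeed=98.7 kt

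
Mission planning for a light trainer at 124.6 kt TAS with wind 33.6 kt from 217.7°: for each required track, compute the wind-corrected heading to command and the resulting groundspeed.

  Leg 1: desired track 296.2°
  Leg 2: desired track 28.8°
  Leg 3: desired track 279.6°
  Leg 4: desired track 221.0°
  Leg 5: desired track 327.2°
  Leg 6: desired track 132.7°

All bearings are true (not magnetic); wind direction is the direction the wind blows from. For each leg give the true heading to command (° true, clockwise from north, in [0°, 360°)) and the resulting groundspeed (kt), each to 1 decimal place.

Leg 1: heading=280.9°, groundspeed=113.5 kt
Leg 2: heading=26.4°, groundspeed=157.7 kt
Leg 3: heading=265.8°, groundspeed=105.2 kt
Leg 4: heading=220.1°, groundspeed=91.0 kt
Leg 5: heading=312.5°, groundspeed=131.7 kt
Leg 6: heading=148.3°, groundspeed=117.1 kt

Leg 1: desired track 296.2°; wind correction -15.3° → command heading 280.9°, groundspeed 113.5 kt
Leg 2: desired track 28.8°; wind correction -2.4° → command heading 26.4°, groundspeed 157.7 kt
Leg 3: desired track 279.6°; wind correction -13.8° → command heading 265.8°, groundspeed 105.2 kt
Leg 4: desired track 221.0°; wind correction -0.9° → command heading 220.1°, groundspeed 91.0 kt
Leg 5: desired track 327.2°; wind correction -14.7° → command heading 312.5°, groundspeed 131.7 kt
Leg 6: desired track 132.7°; wind correction +15.6° → command heading 148.3°, groundspeed 117.1 kt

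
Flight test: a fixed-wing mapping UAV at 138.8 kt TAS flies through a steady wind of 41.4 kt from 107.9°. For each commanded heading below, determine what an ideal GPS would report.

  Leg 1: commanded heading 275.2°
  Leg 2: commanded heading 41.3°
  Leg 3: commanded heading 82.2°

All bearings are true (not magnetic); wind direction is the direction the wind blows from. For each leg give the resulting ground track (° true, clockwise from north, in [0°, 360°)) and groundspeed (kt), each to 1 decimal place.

Leg 1: track=278.1°, groundspeed=179.4 kt
Leg 2: track=24.0°, groundspeed=128.1 kt
Leg 3: track=72.2°, groundspeed=103.1 kt

Leg 1: heading 275.2°; drift +2.9° → track 278.1°, groundspeed 179.4 kt
Leg 2: heading 41.3°; drift -17.3° → track 24.0°, groundspeed 128.1 kt
Leg 3: heading 82.2°; drift -10.0° → track 72.2°, groundspeed 103.1 kt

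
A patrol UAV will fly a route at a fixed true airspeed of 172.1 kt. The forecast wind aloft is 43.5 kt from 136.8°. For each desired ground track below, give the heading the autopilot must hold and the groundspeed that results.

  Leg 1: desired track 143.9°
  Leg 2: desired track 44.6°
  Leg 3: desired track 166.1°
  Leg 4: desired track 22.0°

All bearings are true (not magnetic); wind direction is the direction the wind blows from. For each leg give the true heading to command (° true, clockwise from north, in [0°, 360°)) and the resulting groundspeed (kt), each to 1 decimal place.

Leg 1: heading=142.1°, groundspeed=128.8 kt
Leg 2: heading=59.2°, groundspeed=168.2 kt
Leg 3: heading=159.0°, groundspeed=132.8 kt
Leg 4: heading=35.3°, groundspeed=185.8 kt

Leg 1: desired track 143.9°; wind correction -1.8° → command heading 142.1°, groundspeed 128.8 kt
Leg 2: desired track 44.6°; wind correction +14.6° → command heading 59.2°, groundspeed 168.2 kt
Leg 3: desired track 166.1°; wind correction -7.1° → command heading 159.0°, groundspeed 132.8 kt
Leg 4: desired track 22.0°; wind correction +13.3° → command heading 35.3°, groundspeed 185.8 kt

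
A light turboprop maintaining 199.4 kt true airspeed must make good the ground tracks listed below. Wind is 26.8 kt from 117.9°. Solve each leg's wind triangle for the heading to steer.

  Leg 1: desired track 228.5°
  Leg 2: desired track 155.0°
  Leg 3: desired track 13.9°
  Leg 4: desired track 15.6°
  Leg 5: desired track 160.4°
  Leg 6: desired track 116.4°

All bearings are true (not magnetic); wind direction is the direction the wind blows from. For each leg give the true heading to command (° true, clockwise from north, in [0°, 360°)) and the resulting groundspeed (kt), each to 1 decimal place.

Leg 1: desired track 228.5°; wind correction -7.2° → command heading 221.3°, groundspeed 207.2 kt
Leg 2: desired track 155.0°; wind correction -4.7° → command heading 150.3°, groundspeed 177.4 kt
Leg 3: desired track 13.9°; wind correction +7.5° → command heading 21.4°, groundspeed 204.2 kt
Leg 4: desired track 15.6°; wind correction +7.5° → command heading 23.1°, groundspeed 203.4 kt
Leg 5: desired track 160.4°; wind correction -5.2° → command heading 155.2°, groundspeed 178.8 kt
Leg 6: desired track 116.4°; wind correction +0.2° → command heading 116.6°, groundspeed 172.6 kt

Leg 1: heading=221.3°, groundspeed=207.2 kt
Leg 2: heading=150.3°, groundspeed=177.4 kt
Leg 3: heading=21.4°, groundspeed=204.2 kt
Leg 4: heading=23.1°, groundspeed=203.4 kt
Leg 5: heading=155.2°, groundspeed=178.8 kt
Leg 6: heading=116.6°, groundspeed=172.6 kt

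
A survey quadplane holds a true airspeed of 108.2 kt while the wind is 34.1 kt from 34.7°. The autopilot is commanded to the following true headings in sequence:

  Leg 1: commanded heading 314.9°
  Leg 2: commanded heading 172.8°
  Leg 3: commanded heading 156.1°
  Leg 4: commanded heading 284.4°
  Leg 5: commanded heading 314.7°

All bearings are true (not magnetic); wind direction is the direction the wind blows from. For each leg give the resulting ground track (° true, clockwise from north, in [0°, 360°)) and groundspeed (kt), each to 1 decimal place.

Leg 1: heading 314.9°; drift -18.2° → track 296.7°, groundspeed 107.5 kt
Leg 2: heading 172.8°; drift +9.7° → track 182.5°, groundspeed 135.5 kt
Leg 3: heading 156.1°; drift +13.0° → track 169.1°, groundspeed 129.3 kt
Leg 4: heading 284.4°; drift -14.9° → track 269.5°, groundspeed 124.2 kt
Leg 5: heading 314.7°; drift -18.2° → track 296.5°, groundspeed 107.7 kt

Leg 1: track=296.7°, groundspeed=107.5 kt
Leg 2: track=182.5°, groundspeed=135.5 kt
Leg 3: track=169.1°, groundspeed=129.3 kt
Leg 4: track=269.5°, groundspeed=124.2 kt
Leg 5: track=296.5°, groundspeed=107.7 kt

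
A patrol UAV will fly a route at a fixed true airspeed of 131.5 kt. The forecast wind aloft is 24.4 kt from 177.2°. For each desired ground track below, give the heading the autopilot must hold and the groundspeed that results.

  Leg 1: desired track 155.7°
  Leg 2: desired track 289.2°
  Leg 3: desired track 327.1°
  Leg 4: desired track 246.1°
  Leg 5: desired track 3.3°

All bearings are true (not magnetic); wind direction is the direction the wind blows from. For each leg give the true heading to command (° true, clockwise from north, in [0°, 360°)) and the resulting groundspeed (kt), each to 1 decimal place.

Leg 1: desired track 155.7°; wind correction +3.9° → command heading 159.6°, groundspeed 108.5 kt
Leg 2: desired track 289.2°; wind correction -9.9° → command heading 279.3°, groundspeed 138.7 kt
Leg 3: desired track 327.1°; wind correction -5.3° → command heading 321.8°, groundspeed 152.0 kt
Leg 4: desired track 246.1°; wind correction -10.0° → command heading 236.1°, groundspeed 120.7 kt
Leg 5: desired track 3.3°; wind correction +1.1° → command heading 4.4°, groundspeed 155.7 kt

Leg 1: heading=159.6°, groundspeed=108.5 kt
Leg 2: heading=279.3°, groundspeed=138.7 kt
Leg 3: heading=321.8°, groundspeed=152.0 kt
Leg 4: heading=236.1°, groundspeed=120.7 kt
Leg 5: heading=4.4°, groundspeed=155.7 kt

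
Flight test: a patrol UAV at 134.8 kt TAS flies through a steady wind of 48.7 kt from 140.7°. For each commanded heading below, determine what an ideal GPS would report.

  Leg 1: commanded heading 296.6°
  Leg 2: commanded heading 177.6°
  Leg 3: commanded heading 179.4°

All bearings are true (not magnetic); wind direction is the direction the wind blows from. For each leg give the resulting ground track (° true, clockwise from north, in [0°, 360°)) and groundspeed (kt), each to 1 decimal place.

Leg 1: track=302.9°, groundspeed=180.4 kt
Leg 2: track=194.6°, groundspeed=100.2 kt
Leg 3: track=196.9°, groundspeed=101.5 kt

Leg 1: heading 296.6°; drift +6.3° → track 302.9°, groundspeed 180.4 kt
Leg 2: heading 177.6°; drift +17.0° → track 194.6°, groundspeed 100.2 kt
Leg 3: heading 179.4°; drift +17.5° → track 196.9°, groundspeed 101.5 kt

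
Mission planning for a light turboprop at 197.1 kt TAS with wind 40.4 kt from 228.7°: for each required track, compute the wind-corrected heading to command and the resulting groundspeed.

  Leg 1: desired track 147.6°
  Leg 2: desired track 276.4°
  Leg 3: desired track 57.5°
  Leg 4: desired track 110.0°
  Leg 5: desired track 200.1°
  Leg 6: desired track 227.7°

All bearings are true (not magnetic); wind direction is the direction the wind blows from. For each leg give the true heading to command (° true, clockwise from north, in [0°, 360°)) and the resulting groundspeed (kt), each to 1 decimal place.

Leg 1: desired track 147.6°; wind correction +11.7° → command heading 159.3°, groundspeed 186.8 kt
Leg 2: desired track 276.4°; wind correction -8.7° → command heading 267.7°, groundspeed 167.6 kt
Leg 3: desired track 57.5°; wind correction +1.8° → command heading 59.3°, groundspeed 236.9 kt
Leg 4: desired track 110.0°; wind correction +10.4° → command heading 120.4°, groundspeed 213.3 kt
Leg 5: desired track 200.1°; wind correction +5.6° → command heading 205.7°, groundspeed 160.7 kt
Leg 6: desired track 227.7°; wind correction +0.2° → command heading 227.9°, groundspeed 156.7 kt

Leg 1: heading=159.3°, groundspeed=186.8 kt
Leg 2: heading=267.7°, groundspeed=167.6 kt
Leg 3: heading=59.3°, groundspeed=236.9 kt
Leg 4: heading=120.4°, groundspeed=213.3 kt
Leg 5: heading=205.7°, groundspeed=160.7 kt
Leg 6: heading=227.9°, groundspeed=156.7 kt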